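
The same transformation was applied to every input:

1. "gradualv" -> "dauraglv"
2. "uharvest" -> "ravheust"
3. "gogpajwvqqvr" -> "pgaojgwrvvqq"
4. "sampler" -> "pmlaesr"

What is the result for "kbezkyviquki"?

Looking at the pairs, the operation is to move the first 3 characters to the end (rotate left by 3), then take characters alternately from the front and the back (1st, last, 2nd, 2nd-last, ...).
For "kbezkyviquki", step one produces "zkyviqukikbe"; step two turns that into "zekbykviikqu".

zekbykviikqu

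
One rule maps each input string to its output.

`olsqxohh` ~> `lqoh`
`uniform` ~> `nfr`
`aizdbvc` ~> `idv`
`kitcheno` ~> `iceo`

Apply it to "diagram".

The pattern: keep every other character starting from the second (positions 2nd, 4th, 6th, ...).
So "diagram" becomes "iga".

iga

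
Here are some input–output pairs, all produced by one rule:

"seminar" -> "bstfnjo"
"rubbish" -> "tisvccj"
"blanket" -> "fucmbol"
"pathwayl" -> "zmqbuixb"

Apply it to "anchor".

psbodi

The rule is to shift every letter 1 place forward in the alphabet (wrapping around), then move the last 2 characters to the front (rotate right by 2).
Starting from "anchor": after the first operation, "bodips"; after the second, "psbodi".
(Check on "seminar": → "tfnjobs" → "bstfnjo" ✓)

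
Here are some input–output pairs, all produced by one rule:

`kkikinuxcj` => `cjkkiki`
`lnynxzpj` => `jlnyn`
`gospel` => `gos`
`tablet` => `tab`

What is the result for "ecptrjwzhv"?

The transformation: swap the front and back halves of the string, then delete the first 3 characters.
On "ecptrjwzhv": the first step gives "jwzhvecptr", and the second then gives "hvecptr".
(Check on "lnynxzpj": → "xzpjlnyn" → "jlnyn" ✓)

hvecptr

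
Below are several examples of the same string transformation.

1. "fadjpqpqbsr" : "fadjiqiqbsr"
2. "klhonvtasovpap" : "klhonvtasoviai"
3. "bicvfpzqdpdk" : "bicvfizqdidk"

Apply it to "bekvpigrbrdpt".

Rule — replace every "p" with "i".
Doing the same to "bekvpigrbrdpt": "bekviigrbrdit".

bekviigrbrdit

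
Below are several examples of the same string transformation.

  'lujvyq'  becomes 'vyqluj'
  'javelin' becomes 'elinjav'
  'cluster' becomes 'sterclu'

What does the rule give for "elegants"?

Rule — move the first 3 characters to the end (rotate left by 3).
So "elegants" becomes "gantsele".

gantsele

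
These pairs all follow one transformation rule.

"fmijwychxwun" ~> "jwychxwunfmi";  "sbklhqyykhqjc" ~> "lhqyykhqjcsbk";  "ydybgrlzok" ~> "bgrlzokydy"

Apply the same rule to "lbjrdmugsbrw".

Looking at the pairs, the operation is to move the first 3 characters to the end (rotate left by 3).
Applying that to "lbjrdmugsbrw" gives "rdmugsbrwlbj".

rdmugsbrwlbj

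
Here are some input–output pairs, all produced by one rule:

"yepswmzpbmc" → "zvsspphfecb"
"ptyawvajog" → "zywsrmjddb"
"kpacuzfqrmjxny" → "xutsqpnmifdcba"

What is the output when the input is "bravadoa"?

The rule is to shift every letter 3 places forward in the alphabet (wrapping around), then sort the characters into reverse alphabetical order.
"bravadoa" → "eudydgrd" → "yurgeddd".

yurgeddd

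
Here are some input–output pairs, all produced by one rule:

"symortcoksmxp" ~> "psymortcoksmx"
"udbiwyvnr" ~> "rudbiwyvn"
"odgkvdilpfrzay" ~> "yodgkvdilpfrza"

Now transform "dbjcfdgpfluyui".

The pattern: move the last character to the front.
For "dbjcfdgpfluyui" the result is "idbjcfdgpfluyu".

idbjcfdgpfluyu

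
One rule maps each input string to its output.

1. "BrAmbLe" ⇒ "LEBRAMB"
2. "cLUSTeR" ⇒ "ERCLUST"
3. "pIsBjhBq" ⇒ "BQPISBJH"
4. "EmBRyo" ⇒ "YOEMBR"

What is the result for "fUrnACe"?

CEFURNA

Each output is the input with this applied: move the last 2 characters to the front (rotate right by 2), then convert every letter to uppercase.
Working it through for "fUrnACe": intermediate "CefUrnA", final "CEFURNA".
(Check on "BrAmbLe": → "LeBrAmb" → "LEBRAMB" ✓)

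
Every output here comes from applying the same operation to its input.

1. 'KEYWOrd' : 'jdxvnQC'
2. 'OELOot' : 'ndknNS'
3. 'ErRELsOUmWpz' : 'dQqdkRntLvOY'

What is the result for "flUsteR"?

Looking at the pairs, the operation is to shift every letter 1 place backward in the alphabet (wrapping around), then flip the case of every letter.
Working it through for "flUsteR": intermediate "ekTrsdQ", final "EKtRSDq".

EKtRSDq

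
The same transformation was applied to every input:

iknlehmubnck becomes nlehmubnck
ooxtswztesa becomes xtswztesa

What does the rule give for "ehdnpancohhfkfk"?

In each case the input is transformed by: delete the first 2 characters.
For "ehdnpancohhfkfk" the result is "dnpancohhfkfk".

dnpancohhfkfk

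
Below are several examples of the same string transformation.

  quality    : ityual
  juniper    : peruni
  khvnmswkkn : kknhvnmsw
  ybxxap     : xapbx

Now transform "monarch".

rchona

Each output is the input with this applied: delete the first character, then move the last 3 characters to the front (rotate right by 3).
Applying that to "monarch" gives "rchona".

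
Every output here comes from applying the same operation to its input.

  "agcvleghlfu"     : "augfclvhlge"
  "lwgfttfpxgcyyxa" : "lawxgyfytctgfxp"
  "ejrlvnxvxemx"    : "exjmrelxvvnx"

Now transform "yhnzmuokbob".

ybhonbzkmou

What's happening: take characters alternately from the front and the back (1st, last, 2nd, 2nd-last, ...).
Doing the same to "yhnzmuokbob": "ybhonbzkmou".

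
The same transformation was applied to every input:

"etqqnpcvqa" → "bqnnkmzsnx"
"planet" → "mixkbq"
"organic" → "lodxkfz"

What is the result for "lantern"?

ixkqbok

The pattern: shift every letter 3 places backward in the alphabet (wrapping around).
Applying that to "lantern" gives "ixkqbok".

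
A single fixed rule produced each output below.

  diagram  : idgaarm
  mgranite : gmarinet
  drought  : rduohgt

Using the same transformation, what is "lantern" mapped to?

altnren

What's happening: swap each adjacent pair of characters (1↔2, 3↔4, ...).
Applying that to "lantern" gives "altnren".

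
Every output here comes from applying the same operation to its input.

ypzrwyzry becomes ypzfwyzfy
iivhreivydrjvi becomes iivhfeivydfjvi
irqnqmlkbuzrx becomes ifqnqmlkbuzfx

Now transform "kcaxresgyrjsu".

kcaxfesgyfjsu

Looking at the pairs, the operation is to replace every "r" with "f".
So "kcaxresgyrjsu" becomes "kcaxfesgyfjsu".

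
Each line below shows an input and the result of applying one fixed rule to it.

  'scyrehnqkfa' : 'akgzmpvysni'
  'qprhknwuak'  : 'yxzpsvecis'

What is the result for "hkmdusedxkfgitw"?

psulcamlfsnoqbe

What's happening: shift every letter 8 places forward in the alphabet (wrapping around).
So "hkmdusedxkfgitw" becomes "psulcamlfsnoqbe".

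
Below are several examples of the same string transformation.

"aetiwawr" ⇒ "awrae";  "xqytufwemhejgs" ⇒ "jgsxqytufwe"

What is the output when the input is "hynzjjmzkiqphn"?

The transformation: move the last 3 characters to the front (rotate right by 3), then delete the last 3 characters.
So "hynzjjmzkiqphn" becomes "phnhynzjjmz".

phnhynzjjmz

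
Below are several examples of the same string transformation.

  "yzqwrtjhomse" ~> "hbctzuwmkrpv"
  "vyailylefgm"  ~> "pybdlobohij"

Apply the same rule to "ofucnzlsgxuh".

The pattern: shift every letter 3 places forward in the alphabet (wrapping around), then move the last character to the front.
"ofucnzlsgxuh" → "krixfqcovjax".

krixfqcovjax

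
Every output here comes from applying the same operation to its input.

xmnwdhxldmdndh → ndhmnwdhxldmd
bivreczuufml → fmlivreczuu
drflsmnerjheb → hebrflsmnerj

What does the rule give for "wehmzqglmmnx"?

mnxehmzqglm

The rule is to delete the first character, then move the last 3 characters to the front (rotate right by 3).
On "wehmzqglmmnx": the first step gives "ehmzqglmmnx", and the second then gives "mnxehmzqglm".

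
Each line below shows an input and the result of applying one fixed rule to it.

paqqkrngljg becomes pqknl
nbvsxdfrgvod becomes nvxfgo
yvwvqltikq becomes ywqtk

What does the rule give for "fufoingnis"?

The pattern: delete the last character, then keep every other character starting from the first (positions 1st, 3rd, 5th, ...).
On "fufoingnis": the first step gives "fufoingni", and the second then gives "ffigi".
(Check on "paqqkrngljg": → "paqqkrnglj" → "pqknl" ✓)

ffigi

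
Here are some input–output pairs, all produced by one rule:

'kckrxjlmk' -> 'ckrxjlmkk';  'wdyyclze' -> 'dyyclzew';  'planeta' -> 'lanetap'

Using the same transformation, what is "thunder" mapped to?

Rule — move the first character to the end.
"thunder" → "hundert".

hundert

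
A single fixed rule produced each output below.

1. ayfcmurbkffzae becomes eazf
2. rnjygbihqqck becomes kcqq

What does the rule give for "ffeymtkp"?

In each case the input is transformed by: reverse the string, then keep only the first 4 characters.
On "ffeymtkp" that produces "pktm".
(Check on "rnjygbihqqck": → "kcqqhibgyjnr" → "kcqq" ✓)

pktm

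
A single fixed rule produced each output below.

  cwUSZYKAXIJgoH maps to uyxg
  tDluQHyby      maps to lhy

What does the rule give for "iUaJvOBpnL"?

aon

What's happening: keep one character in every 3, starting at position 3 (positions 3rd, 6th, 9th, ...), then convert every letter to lowercase.
Applying both steps to "iUaJvOBpnL": "aOn", then "aon".
(Check on "cwUSZYKAXIJgoH": → "UYXg" → "uyxg" ✓)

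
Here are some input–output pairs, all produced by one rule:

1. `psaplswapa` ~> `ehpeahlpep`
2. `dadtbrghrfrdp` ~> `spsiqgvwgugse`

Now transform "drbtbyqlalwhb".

Rule — shift every letter 11 places backward in the alphabet (wrapping around).
For "drbtbyqlalwhb" the result is "sgqiqnfapalwq".

sgqiqnfapalwq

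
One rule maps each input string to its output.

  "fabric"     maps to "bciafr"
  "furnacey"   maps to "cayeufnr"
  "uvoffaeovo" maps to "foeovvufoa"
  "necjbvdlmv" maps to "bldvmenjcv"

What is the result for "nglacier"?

icregnal

Each output is the input with this applied: swap each adjacent pair of characters (1↔2, 3↔4, ...), then swap the front and back halves of the string.
Working it through for "nglacier": intermediate "gnalicre", final "icregnal".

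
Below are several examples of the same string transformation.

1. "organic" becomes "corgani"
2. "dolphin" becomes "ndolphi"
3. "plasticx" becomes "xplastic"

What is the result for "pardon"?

npardo

Each output is the input with this applied: move the last character to the front.
For "pardon" the result is "npardo".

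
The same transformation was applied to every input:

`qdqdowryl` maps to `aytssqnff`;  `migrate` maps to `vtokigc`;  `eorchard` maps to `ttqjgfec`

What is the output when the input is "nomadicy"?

In each case the input is transformed by: sort the characters into reverse alphabetical order, then shift every letter 2 places forward in the alphabet (wrapping around).
So "nomadicy" becomes "aqpokfec".

aqpokfec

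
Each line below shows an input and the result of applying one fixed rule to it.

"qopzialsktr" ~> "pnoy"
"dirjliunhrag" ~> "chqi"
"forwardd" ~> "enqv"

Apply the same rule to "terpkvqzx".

sdqo

Looking at the pairs, the operation is to shift every letter 1 place backward in the alphabet (wrapping around), then keep only the first 4 characters.
"terpkvqzx" → "sdqojupyw" → "sdqo".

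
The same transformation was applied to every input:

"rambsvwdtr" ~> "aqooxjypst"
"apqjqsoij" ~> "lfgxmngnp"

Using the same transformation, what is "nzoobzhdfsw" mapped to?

Rule — move the last 3 characters to the front (rotate right by 3), then shift every letter 3 places backward in the alphabet (wrapping around).
Working it through for "nzoobzhdfsw": intermediate "fswnzoobzhd", final "cptkwllywea".

cptkwllywea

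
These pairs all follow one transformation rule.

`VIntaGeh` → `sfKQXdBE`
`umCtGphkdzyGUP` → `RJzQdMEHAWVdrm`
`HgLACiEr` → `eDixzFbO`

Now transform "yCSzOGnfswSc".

VzpWldKCPTpZ

In each case the input is transformed by: shift every letter 3 places backward in the alphabet (wrapping around), then flip the case of every letter.
Applying that to "yCSzOGnfswSc" gives "VzpWldKCPTpZ".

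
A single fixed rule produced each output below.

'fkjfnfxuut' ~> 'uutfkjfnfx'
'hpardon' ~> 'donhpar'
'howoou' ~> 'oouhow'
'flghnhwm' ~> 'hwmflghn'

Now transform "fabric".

Rule — move the last 3 characters to the front (rotate right by 3).
Doing the same to "fabric": "ricfab".

ricfab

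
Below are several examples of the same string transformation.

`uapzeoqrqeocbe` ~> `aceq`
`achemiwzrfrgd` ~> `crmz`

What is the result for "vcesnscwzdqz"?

cdnc

What's happening: take characters alternately from the front and the back (1st, last, 2nd, 2nd-last, ...), then keep one character in every 3, starting at position 3 (positions 3rd, 6th, 9th, ...).
For "vcesnscwzdqz", step one produces "vzcqedsznwsc"; step two turns that into "cdnc".
(Check on "achemiwzrfrgd": → "adcghrefmrizw" → "crmz" ✓)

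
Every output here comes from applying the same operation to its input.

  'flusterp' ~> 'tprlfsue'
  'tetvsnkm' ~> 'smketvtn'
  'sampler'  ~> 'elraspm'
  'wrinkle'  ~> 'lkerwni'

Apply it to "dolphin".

ihnodpl

The transformation: swap each adjacent pair of characters (1↔2, 3↔4, ...), then move the last 3 characters to the front (rotate right by 3).
Starting from "dolphin": after the first operation, "odplihn"; after the second, "ihnodpl".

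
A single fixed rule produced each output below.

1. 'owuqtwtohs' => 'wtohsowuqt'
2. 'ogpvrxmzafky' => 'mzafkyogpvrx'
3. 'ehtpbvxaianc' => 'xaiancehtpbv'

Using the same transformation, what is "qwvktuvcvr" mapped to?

uvcvrqwvkt

The rule is to swap the front and back halves of the string.
On "qwvktuvcvr" that produces "uvcvrqwvkt".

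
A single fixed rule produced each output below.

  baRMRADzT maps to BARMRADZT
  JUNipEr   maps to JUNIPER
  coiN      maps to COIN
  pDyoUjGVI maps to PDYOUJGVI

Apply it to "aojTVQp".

AOJTVQP

In each case the input is transformed by: convert every letter to uppercase.
So "aojTVQp" becomes "AOJTVQP".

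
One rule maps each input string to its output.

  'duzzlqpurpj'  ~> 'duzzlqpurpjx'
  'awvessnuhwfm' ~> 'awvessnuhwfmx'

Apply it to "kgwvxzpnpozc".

Each output is the input with this applied: append "x".
On "kgwvxzpnpozc" that produces "kgwvxzpnpozcx".

kgwvxzpnpozcx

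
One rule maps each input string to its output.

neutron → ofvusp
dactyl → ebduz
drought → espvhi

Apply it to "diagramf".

What's happening: delete the last character, then shift every letter 1 place forward in the alphabet (wrapping around).
Working it through for "diagramf": intermediate "diagram", final "ejbhsbn".

ejbhsbn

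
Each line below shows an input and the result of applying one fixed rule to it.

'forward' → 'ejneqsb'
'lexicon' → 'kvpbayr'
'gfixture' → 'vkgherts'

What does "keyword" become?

ljbeqxr

Each output is the input with this applied: shift every letter 13 places forward in the alphabet (wrapping around) — i.e. ROT13, then move the first 2 characters to the end (rotate left by 2).
On "keyword": the first step gives "xrljbeq", and the second then gives "ljbeqxr".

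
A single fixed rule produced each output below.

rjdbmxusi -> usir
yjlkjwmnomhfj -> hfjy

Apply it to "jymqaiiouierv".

The transformation: move the last 3 characters to the front (rotate right by 3), then keep only the first 4 characters.
Applying both steps to "jymqaiiouierv": "ervjymqaiioui", then "ervj".

ervj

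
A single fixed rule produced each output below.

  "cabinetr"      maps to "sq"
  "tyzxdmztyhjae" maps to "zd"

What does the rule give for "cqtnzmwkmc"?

The rule is to shift every letter 1 place backward in the alphabet (wrapping around), then keep only the last 2 characters.
On "cqtnzmwkmc" that produces "lb".

lb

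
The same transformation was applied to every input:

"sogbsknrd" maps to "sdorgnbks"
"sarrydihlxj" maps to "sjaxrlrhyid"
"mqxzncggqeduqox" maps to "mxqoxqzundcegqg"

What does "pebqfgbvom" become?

pmeobvqbfg

The pattern: take characters alternately from the front and the back (1st, last, 2nd, 2nd-last, ...).
For "pebqfgbvom" the result is "pmeobvqbfg".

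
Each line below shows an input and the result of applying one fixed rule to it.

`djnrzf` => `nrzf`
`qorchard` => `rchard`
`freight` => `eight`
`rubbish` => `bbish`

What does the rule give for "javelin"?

The rule is to delete the first 2 characters.
Applying that to "javelin" gives "velin".

velin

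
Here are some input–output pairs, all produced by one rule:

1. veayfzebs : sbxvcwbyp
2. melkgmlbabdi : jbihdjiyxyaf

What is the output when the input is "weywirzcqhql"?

tbvtfowzneni

In each case the input is transformed by: shift every letter 3 places backward in the alphabet (wrapping around).
On "weywirzcqhql" that produces "tbvtfowzneni".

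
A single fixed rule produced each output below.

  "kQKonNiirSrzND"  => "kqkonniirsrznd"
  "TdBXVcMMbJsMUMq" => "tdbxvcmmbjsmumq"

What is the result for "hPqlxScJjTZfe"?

hpqlxscjjtzfe

The rule is to convert every letter to lowercase.
"hPqlxScJjTZfe" → "hpqlxscjjtzfe".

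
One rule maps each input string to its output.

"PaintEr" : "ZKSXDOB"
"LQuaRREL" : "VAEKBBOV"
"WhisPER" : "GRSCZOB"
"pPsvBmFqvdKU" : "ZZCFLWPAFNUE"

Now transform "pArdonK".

ZKBNYXU

Each output is the input with this applied: shift every letter 10 places forward in the alphabet (wrapping around), then convert every letter to uppercase.
Working it through for "pArdonK": intermediate "zKbnyxU", final "ZKBNYXU".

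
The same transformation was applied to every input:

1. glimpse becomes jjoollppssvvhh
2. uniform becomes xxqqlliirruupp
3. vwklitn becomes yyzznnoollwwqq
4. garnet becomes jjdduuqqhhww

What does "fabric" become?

iiddeeuullff

Each output is the input with this applied: double every character, then shift every letter 3 places forward in the alphabet (wrapping around).
Applying that to "fabric" gives "iiddeeuullff".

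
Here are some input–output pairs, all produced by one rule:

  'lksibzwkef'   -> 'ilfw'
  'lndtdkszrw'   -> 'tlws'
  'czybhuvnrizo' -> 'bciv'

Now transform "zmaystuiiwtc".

yzwu

The rule is to keep one character in every 3, starting at position 1 (positions 1st, 4th, 7th, ...), then swap each adjacent pair of characters (1↔2, 3↔4, ...).
"zmaystuiiwtc" → "zyuw" → "yzwu".
(Check on "lksibzwkef": → "liwf" → "ilfw" ✓)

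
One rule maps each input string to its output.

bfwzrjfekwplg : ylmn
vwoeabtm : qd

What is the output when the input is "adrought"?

ti

The transformation: keep one character in every 3, starting at position 3 (positions 3rd, 6th, 9th, ...), then shift every letter 2 places forward in the alphabet (wrapping around).
On "adrought": the first step gives "rg", and the second then gives "ti".
(Check on "bfwzrjfekwplg": → "wjkl" → "ylmn" ✓)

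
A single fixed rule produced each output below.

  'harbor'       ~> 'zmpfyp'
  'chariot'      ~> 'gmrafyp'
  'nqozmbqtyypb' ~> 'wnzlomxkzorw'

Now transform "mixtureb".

The transformation: shift every letter 2 places backward in the alphabet (wrapping around), then move the last 3 characters to the front (rotate right by 3).
Applying both steps to "mixtureb": "kgvrspcz", then "pczkgvrs".

pczkgvrs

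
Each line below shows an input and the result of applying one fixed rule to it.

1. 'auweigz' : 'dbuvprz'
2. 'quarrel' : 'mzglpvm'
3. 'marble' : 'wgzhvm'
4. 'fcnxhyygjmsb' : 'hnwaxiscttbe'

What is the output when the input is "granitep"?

The rule is to move the last 3 characters to the front (rotate right by 3), then shift every letter 5 places backward in the alphabet (wrapping around).
Working it through for "granitep": intermediate "tepgrani", final "ozkbmvid".

ozkbmvid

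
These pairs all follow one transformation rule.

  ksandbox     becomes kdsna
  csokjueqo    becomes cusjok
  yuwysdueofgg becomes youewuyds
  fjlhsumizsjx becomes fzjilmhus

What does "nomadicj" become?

In each case the input is transformed by: delete the last 3 characters, then take characters alternately from the front and the back (1st, last, 2nd, 2nd-last, ...).
Starting from "nomadicj": after the first operation, "nomad"; after the second, "ndoam".

ndoam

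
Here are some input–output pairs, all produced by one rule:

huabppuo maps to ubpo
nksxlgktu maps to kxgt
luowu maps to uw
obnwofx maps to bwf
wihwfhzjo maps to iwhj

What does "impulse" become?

mus

In each case the input is transformed by: keep every other character starting from the second (positions 2nd, 4th, 6th, ...).
For "impulse" the result is "mus".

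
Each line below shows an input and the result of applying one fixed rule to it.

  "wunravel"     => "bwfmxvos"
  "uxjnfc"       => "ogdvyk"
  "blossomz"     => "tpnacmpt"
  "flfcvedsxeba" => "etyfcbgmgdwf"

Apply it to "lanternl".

The rule is to swap the front and back halves of the string, then shift every letter 1 place forward in the alphabet (wrapping around).
Doing the same to "lanternl": "fsommbou".

fsommbou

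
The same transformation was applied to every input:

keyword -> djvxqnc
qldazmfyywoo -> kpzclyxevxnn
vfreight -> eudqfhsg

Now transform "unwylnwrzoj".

Each output is the input with this applied: swap each adjacent pair of characters (1↔2, 3↔4, ...), then shift every letter 1 place backward in the alphabet (wrapping around).
On "unwylnwrzoj": the first step gives "nuywnlrwozj", and the second then gives "mtxvmkqvnyi".

mtxvmkqvnyi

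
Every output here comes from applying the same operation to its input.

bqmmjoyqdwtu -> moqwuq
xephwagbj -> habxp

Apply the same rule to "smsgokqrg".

gkrss

Rule — move the first 3 characters to the end (rotate left by 3), then keep every other character starting from the first (positions 1st, 3rd, 5th, ...).
Applying both steps to "smsgokqrg": "gokqrgsms", then "gkrss".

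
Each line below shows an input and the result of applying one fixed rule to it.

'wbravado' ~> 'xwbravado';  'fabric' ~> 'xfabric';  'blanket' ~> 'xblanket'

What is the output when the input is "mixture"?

The transformation: prepend "x".
So "mixture" becomes "xmixture".

xmixture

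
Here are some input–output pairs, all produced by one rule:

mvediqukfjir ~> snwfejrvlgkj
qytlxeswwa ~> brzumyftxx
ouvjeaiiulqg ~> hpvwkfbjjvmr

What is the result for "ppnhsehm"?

The transformation: shift every letter 1 place forward in the alphabet (wrapping around), then move the last character to the front.
On "ppnhsehm": the first step gives "qqoitfin", and the second then gives "nqqoitfi".

nqqoitfi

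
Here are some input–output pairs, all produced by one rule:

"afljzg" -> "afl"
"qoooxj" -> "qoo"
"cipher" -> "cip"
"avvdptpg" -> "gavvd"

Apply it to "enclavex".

xencl

The rule is to swap the front and back halves of the string, then delete the first 3 characters.
On "enclavex": the first step gives "avexencl", and the second then gives "xencl".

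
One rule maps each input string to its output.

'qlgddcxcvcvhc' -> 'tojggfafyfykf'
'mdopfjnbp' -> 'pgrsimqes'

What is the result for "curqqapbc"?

fxuttdsef

Each output is the input with this applied: shift every letter 3 places forward in the alphabet (wrapping around).
On "curqqapbc" that produces "fxuttdsef".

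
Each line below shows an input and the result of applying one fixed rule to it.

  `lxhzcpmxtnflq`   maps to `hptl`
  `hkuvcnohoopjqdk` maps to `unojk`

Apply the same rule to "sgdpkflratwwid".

The transformation: keep one character in every 3, starting at position 3 (positions 3rd, 6th, 9th, ...).
On "sgdpkflratwwid" that produces "dfaw".

dfaw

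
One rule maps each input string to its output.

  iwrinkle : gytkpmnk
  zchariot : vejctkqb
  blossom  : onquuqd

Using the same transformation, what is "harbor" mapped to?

tctdqj

Looking at the pairs, the operation is to shift every letter 2 places forward in the alphabet (wrapping around), then swap the first and last characters.
Working it through for "harbor": intermediate "jctdqt", final "tctdqj".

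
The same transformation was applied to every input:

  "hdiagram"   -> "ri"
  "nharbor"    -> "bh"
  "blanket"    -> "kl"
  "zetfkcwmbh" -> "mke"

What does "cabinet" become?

na

What's happening: reverse the string, then keep one character in every 3, starting at position 3 (positions 3rd, 6th, 9th, ...).
For "cabinet", step one produces "tenibac"; step two turns that into "na".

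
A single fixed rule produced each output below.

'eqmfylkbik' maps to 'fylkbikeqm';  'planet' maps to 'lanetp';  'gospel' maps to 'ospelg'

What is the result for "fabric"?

What's happening: move the last 2 characters to the front (rotate right by 2), then swap the front and back halves of the string.
"fabric" → "icfabr" → "abricf".

abricf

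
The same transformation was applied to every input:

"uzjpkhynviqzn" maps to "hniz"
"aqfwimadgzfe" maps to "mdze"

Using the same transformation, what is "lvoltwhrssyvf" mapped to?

wrsv

The pattern: keep every other character starting from the second (positions 2nd, 4th, 6th, ...), then delete the first 2 characters.
Applying both steps to "lvoltwhrssyvf": "vlwrsv", then "wrsv".
(Check on "uzjpkhynviqzn": → "zphniz" → "hniz" ✓)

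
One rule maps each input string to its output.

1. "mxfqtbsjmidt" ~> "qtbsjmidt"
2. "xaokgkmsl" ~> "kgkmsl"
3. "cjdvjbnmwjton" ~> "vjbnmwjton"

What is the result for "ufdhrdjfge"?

hrdjfge

The transformation: delete the first 3 characters.
Doing the same to "ufdhrdjfge": "hrdjfge".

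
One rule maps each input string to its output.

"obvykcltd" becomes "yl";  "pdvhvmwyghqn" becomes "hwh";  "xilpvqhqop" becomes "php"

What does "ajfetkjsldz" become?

ejd

The pattern: delete the first 2 characters, then keep one character in every 3, starting at position 2 (positions 2nd, 5th, 8th, ...).
Applying both steps to "ajfetkjsldz": "fetkjsldz", then "ejd".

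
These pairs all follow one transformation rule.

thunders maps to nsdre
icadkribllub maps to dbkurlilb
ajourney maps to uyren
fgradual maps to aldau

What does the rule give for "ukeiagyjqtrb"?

ibargtyqj

The transformation: delete the first 3 characters, then take characters alternately from the front and the back (1st, last, 2nd, 2nd-last, ...).
Starting from "ukeiagyjqtrb": after the first operation, "iagyjqtrb"; after the second, "ibargtyqj".
(Check on "thunders": → "nders" → "nsdre" ✓)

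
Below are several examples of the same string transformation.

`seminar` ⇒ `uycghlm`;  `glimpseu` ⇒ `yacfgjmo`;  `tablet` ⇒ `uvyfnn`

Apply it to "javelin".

What's happening: sort the characters into alphabetical order, then shift every letter 6 places backward in the alphabet (wrapping around).
For "javelin", step one produces "aeijlnv"; step two turns that into "uycdfhp".

uycdfhp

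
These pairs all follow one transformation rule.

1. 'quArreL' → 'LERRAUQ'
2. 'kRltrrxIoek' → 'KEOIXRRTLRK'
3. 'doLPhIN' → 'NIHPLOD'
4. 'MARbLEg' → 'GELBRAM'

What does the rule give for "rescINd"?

DNICSER

The transformation: reverse the string, then convert every letter to uppercase.
"rescINd" → "dNIcser" → "DNICSER".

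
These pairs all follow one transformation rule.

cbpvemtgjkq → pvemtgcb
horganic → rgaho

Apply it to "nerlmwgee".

What's happening: delete the last 3 characters, then move the first 2 characters to the end (rotate left by 2).
Starting from "nerlmwgee": after the first operation, "nerlmw"; after the second, "rlmwne".

rlmwne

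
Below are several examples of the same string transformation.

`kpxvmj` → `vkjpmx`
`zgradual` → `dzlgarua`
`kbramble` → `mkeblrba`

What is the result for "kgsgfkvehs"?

The rule is to take characters alternately from the front and the back (1st, last, 2nd, 2nd-last, ...), then move the last character to the front.
Starting from "kgsgfkvehs": after the first operation, "ksghsegvfk"; after the second, "kksghsegvf".

kksghsegvf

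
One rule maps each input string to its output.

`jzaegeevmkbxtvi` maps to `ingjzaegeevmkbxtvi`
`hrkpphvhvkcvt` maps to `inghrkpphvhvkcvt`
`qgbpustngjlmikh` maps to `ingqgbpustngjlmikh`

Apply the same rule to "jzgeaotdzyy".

ingjzgeaotdzyy

The pattern: prepend "ing".
On "jzgeaotdzyy" that produces "ingjzgeaotdzyy".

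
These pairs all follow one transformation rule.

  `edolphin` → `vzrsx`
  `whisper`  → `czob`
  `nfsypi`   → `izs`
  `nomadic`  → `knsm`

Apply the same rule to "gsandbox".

Looking at the pairs, the operation is to delete the first 3 characters, then shift every letter 10 places forward in the alphabet (wrapping around).
"gsandbox" → "ndbox" → "xnlyh".

xnlyh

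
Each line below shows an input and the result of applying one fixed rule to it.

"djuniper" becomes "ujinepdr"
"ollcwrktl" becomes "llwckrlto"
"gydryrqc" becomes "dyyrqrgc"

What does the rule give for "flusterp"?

Each output is the input with this applied: move the first character to the end, then swap each adjacent pair of characters (1↔2, 3↔4, ...).
Applying both steps to "flusterp": "lusterpf", then "ultsrefp".

ultsrefp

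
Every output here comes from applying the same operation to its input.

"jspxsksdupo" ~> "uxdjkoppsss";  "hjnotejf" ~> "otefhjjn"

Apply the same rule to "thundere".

The rule is to sort the characters into alphabetical order, then move the last 2 characters to the front (rotate right by 2).
On "thundere": the first step gives "deehnrtu", and the second then gives "tudeehnr".

tudeehnr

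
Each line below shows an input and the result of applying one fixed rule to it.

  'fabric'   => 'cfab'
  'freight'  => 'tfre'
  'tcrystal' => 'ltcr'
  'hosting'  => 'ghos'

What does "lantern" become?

nlan

Each output is the input with this applied: move the last character to the front, then keep only the first 4 characters.
So "lantern" becomes "nlan".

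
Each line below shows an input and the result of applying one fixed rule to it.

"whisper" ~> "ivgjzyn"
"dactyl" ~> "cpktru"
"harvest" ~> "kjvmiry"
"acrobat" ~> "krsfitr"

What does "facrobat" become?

krsfitrw

The rule is to shift every letter 9 places backward in the alphabet (wrapping around), then reverse the string.
Working it through for "facrobat": intermediate "wrtifsrk", final "krsfitrw".
(Check on "harvest": → "yrimvjk" → "kjvmiry" ✓)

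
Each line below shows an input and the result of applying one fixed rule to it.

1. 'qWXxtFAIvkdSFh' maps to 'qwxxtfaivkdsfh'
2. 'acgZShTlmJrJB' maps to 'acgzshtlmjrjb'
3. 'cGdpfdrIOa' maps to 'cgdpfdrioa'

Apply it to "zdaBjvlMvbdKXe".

zdabjvlmvbdkxe

What's happening: convert every letter to lowercase.
On "zdaBjvlMvbdKXe" that produces "zdabjvlmvbdkxe".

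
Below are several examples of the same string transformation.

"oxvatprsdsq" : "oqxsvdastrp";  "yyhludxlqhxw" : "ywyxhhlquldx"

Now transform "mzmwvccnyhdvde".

What's happening: take characters alternately from the front and the back (1st, last, 2nd, 2nd-last, ...).
Doing the same to "mzmwvccnyhdvde": "mezdmvwdvhcycn".

mezdmvwdvhcycn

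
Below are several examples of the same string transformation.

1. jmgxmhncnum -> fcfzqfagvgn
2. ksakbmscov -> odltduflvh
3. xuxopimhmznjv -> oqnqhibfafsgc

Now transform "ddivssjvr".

kwwbollco

Each output is the input with this applied: move the last character to the front, then shift every letter 7 places backward in the alphabet (wrapping around).
For "ddivssjvr", step one produces "rddivssjv"; step two turns that into "kwwbollco".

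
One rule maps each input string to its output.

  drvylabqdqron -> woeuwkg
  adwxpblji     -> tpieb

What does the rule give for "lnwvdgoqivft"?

epwhby

Rule — shift every letter 7 places backward in the alphabet (wrapping around), then keep every other character starting from the first (positions 1st, 3rd, 5th, ...).
"lnwvdgoqivft" → "egpowzhjboym" → "epwhby".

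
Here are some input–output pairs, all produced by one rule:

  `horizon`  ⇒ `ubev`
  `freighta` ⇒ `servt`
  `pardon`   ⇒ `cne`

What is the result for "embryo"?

rzo

Each output is the input with this applied: delete the last 3 characters, then shift every letter 13 places forward in the alphabet (wrapping around) — i.e. ROT13.
Applying that to "embryo" gives "rzo".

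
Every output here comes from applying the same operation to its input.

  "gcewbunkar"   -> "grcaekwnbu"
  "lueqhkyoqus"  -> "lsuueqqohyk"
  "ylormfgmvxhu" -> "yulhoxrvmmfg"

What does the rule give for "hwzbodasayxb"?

Looking at the pairs, the operation is to take characters alternately from the front and the back (1st, last, 2nd, 2nd-last, ...).
Applying that to "hwzbodasayxb" gives "hbwxzybaosda".

hbwxzybaosda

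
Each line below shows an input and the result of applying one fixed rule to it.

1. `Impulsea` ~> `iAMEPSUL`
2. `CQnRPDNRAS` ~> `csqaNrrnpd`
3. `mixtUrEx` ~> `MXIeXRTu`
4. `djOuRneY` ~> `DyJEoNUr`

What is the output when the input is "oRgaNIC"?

OcriGnA

What's happening: take characters alternately from the front and the back (1st, last, 2nd, 2nd-last, ...), then flip the case of every letter.
"oRgaNIC" → "oCRIgNa" → "OcriGnA".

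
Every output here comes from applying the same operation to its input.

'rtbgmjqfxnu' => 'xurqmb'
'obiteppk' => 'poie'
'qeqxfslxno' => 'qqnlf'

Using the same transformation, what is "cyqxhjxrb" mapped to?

xqhcb

Looking at the pairs, the operation is to keep every other character starting from the first (positions 1st, 3rd, 5th, ...), then sort the characters into reverse alphabetical order.
For "cyqxhjxrb", step one produces "cqhxb"; step two turns that into "xqhcb".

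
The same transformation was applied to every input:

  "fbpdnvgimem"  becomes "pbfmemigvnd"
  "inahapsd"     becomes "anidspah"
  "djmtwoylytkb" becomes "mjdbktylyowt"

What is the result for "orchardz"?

crozdrah

Each output is the input with this applied: move the first 3 characters to the end (rotate left by 3), then reverse the string.
"orchardz" → "hardzorc" → "crozdrah".
(Check on "djmtwoylytkb": → "twoylytkbdjm" → "mjdbktylyowt" ✓)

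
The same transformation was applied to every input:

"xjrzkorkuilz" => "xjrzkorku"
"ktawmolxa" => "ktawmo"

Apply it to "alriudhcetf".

alriudhc

Each output is the input with this applied: delete the last 3 characters.
For "alriudhcetf" the result is "alriudhc".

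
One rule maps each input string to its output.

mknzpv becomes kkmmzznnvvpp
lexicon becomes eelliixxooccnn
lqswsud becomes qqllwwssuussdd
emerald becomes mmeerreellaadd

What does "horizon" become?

The transformation: swap each adjacent pair of characters (1↔2, 3↔4, ...), then double every character.
For "horizon", step one produces "ohirozn"; step two turns that into "oohhiirroozznn".
(Check on "mknzpv": → "kmznvp" → "kkmmzznnvvpp" ✓)

oohhiirroozznn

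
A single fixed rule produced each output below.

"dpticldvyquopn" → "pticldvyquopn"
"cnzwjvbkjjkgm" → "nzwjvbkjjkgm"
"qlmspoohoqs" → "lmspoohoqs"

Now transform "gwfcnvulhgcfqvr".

The rule is to delete the first character.
Applying that to "gwfcnvulhgcfqvr" gives "wfcnvulhgcfqvr".

wfcnvulhgcfqvr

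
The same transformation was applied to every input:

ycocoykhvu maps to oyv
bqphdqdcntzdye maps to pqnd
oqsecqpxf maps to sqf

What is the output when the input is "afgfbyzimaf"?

gym

Each output is the input with this applied: keep one character in every 3, starting at position 3 (positions 3rd, 6th, 9th, ...).
Doing the same to "afgfbyzimaf": "gym".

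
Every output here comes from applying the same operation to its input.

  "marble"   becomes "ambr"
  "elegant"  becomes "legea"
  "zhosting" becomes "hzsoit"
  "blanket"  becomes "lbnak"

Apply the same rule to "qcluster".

The pattern: delete the last 2 characters, then swap each adjacent pair of characters (1↔2, 3↔4, ...).
For "qcluster" the result is "cqults".

cqults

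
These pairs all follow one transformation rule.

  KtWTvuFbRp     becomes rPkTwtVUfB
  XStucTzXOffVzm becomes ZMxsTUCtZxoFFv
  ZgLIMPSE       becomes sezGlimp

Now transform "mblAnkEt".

Each output is the input with this applied: flip the case of every letter, then move the last 2 characters to the front (rotate right by 2).
On "mblAnkEt": the first step gives "MBLaNKeT", and the second then gives "eTMBLaNK".

eTMBLaNK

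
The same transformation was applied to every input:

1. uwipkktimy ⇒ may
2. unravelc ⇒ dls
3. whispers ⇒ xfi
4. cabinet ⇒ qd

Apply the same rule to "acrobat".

sr

In each case the input is transformed by: keep one character in every 3, starting at position 2 (positions 2nd, 5th, 8th, ...), then shift every letter 10 places backward in the alphabet (wrapping around).
"acrobat" → "sr".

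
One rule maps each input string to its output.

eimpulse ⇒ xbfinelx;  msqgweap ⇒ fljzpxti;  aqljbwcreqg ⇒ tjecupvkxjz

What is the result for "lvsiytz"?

The transformation: shift every letter 7 places backward in the alphabet (wrapping around).
On "lvsiytz" that produces "eolbrms".

eolbrms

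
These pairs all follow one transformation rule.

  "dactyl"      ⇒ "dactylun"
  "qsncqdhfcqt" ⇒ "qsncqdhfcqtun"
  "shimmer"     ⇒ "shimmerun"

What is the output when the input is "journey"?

Rule — append "un".
For "journey" the result is "journeyun".

journeyun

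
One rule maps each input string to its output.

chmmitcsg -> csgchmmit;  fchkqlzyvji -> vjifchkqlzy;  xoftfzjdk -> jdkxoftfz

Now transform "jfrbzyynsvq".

svqjfrbzyyn

In each case the input is transformed by: move the last 3 characters to the front (rotate right by 3).
For "jfrbzyynsvq" the result is "svqjfrbzyyn".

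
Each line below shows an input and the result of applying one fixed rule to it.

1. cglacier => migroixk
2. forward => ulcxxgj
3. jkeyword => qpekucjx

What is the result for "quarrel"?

In each case the input is transformed by: swap each adjacent pair of characters (1↔2, 3↔4, ...), then shift every letter 6 places forward in the alphabet (wrapping around).
"quarrel" → "uqraerl" → "awxgkxr".

awxgkxr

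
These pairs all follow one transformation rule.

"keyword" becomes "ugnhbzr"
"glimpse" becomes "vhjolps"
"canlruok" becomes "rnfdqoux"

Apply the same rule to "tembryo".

brwhpeu

The rule is to move the last 2 characters to the front (rotate right by 2), then shift every letter 3 places forward in the alphabet (wrapping around).
Applying both steps to "tembryo": "yotembr", then "brwhpeu".
(Check on "canlruok": → "okcanlru" → "rnfdqoux" ✓)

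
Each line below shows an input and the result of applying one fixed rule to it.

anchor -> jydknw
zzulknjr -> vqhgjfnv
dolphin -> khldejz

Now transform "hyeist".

Each output is the input with this applied: move the first character to the end, then shift every letter 4 places backward in the alphabet (wrapping around).
Working it through for "hyeist": intermediate "yeisth", final "uaeopd".

uaeopd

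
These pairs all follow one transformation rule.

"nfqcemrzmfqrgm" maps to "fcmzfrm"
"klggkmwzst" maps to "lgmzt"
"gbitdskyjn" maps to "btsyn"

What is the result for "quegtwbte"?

Each output is the input with this applied: keep every other character starting from the second (positions 2nd, 4th, 6th, ...).
Doing the same to "quegtwbte": "ugwt".

ugwt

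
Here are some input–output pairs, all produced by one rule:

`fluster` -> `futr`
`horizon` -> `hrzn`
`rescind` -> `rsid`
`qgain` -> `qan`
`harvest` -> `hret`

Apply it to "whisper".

In each case the input is transformed by: keep every other character starting from the first (positions 1st, 3rd, 5th, ...).
Applying that to "whisper" gives "wipr".

wipr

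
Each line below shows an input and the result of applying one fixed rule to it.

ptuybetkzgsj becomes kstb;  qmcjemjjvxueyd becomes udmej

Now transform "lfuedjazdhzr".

What's happening: keep one character in every 3, starting at position 2 (positions 2nd, 5th, 8th, ...), then move the last 2 characters to the front (rotate right by 2).
Starting from "lfuedjazdhzr": after the first operation, "fdzz"; after the second, "zzfd".

zzfd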